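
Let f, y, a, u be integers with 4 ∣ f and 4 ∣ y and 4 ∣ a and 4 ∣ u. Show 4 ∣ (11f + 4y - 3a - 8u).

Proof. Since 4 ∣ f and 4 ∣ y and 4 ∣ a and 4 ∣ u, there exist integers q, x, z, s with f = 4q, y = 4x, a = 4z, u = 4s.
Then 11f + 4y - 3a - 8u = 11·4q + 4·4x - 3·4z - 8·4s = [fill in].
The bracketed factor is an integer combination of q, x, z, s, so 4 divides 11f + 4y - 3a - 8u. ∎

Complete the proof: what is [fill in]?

4(11q - 8s + 4x - 3z)

Each term has a factor of 4: 11·4q + 4·4x - 3·4z - 8·4s = 4·(11q - 8s + 4x - 3z).
Since 11q - 8s + 4x - 3z is an integer, 4 ∣ (11f + 4y - 3a - 8u).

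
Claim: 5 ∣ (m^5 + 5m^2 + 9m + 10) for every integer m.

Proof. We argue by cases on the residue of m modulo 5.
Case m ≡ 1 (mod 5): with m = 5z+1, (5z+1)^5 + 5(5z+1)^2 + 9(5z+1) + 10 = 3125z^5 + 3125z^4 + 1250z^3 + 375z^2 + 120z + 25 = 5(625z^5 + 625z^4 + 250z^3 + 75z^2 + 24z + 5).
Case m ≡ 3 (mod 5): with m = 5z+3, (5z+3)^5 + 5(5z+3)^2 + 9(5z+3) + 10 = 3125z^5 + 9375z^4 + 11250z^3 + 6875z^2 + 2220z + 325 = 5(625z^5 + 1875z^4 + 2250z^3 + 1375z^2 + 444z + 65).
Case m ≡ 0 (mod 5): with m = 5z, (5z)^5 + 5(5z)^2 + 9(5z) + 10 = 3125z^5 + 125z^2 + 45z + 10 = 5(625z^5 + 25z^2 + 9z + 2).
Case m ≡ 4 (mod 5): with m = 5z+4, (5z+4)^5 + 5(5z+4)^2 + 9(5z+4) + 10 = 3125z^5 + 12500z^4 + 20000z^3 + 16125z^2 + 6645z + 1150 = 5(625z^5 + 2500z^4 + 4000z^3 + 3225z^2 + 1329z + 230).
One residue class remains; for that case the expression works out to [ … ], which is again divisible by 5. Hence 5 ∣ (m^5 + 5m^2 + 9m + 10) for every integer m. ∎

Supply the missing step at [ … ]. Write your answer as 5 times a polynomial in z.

5(625z^5 + 1250z^4 + 1000z^3 + 425z^2 + 109z + 16)

Only m ≡ 2 (mod 5) is unaccounted for. Put m = 5z+2:
(5z+2)^5 + 5(5z+2)^2 + 9(5z+2) + 10 expands to 3125z^5 + 6250z^4 + 5000z^3 + 2125z^2 + 545z + 80,
and factoring out 5 leaves 5(625z^5 + 1250z^4 + 1000z^3 + 425z^2 + 109z + 16).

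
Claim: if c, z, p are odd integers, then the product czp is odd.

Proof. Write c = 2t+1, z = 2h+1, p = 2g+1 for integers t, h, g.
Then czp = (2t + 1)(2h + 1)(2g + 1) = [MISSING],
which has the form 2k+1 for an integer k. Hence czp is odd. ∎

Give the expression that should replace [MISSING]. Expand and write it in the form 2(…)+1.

2(4ght + 2gh + 2gt + g + 2ht + h + t) + 1

Expanding: (2t + 1)(2h + 1)(2g + 1) = 8ght + 4gh + 4gt + 2g + 4ht + 2h + 2t + 1.
Every term except the constant is even, so this is 2(4ght + 2gh + 2gt + g + 2ht + h + t) + 1,
and 4ght + 2gh + 2gt + g + 2ht + h + t ∈ ℤ gives the required form.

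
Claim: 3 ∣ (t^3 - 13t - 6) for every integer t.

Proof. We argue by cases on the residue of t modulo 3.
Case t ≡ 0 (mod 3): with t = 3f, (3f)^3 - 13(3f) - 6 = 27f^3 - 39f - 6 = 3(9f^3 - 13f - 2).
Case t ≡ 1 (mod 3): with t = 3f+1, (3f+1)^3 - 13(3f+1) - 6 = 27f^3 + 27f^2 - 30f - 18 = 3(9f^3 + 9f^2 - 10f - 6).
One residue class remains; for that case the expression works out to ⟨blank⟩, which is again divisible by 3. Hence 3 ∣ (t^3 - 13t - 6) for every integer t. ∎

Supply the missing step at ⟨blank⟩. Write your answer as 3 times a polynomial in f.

3(9f^3 + 18f^2 - f - 8)

The residues treated are {0, 1}, so the missing case is t ≡ 2 (mod 3); write t = 3f+2.
Then (3f+2)^3 - 13(3f+2) - 6 = 27f^3 + 54f^2 - 3f - 24 = 3(9f^3 + 18f^2 - f - 8).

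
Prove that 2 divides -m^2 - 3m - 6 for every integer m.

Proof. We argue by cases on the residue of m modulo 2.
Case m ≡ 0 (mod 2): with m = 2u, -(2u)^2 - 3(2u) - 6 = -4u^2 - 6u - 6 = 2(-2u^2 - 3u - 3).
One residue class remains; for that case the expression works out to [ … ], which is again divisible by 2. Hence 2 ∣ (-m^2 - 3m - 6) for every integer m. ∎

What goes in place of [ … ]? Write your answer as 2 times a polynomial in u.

The residues treated are {0}, so the missing case is m ≡ 1 (mod 2); write m = 2u+1.
Then -(2u+1)^2 - 3(2u+1) - 6 = -4u^2 - 10u - 10 = 2(-2u^2 - 5u - 5).

2(-2u^2 - 5u - 5)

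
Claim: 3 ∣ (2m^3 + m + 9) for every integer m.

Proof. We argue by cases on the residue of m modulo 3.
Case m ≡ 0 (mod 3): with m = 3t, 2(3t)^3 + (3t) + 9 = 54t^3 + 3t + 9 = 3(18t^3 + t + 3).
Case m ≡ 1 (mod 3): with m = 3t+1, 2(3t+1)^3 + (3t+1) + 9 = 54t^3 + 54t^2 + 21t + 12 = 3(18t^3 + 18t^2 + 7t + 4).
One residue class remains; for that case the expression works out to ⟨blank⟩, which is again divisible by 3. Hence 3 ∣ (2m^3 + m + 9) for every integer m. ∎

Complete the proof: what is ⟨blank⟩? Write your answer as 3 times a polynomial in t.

3(18t^3 + 36t^2 + 25t + 9)

Only m ≡ 2 (mod 3) is unaccounted for. Put m = 3t+2:
2(3t+2)^3 + (3t+2) + 9 expands to 54t^3 + 108t^2 + 75t + 27,
and factoring out 3 leaves 3(18t^3 + 36t^2 + 25t + 9).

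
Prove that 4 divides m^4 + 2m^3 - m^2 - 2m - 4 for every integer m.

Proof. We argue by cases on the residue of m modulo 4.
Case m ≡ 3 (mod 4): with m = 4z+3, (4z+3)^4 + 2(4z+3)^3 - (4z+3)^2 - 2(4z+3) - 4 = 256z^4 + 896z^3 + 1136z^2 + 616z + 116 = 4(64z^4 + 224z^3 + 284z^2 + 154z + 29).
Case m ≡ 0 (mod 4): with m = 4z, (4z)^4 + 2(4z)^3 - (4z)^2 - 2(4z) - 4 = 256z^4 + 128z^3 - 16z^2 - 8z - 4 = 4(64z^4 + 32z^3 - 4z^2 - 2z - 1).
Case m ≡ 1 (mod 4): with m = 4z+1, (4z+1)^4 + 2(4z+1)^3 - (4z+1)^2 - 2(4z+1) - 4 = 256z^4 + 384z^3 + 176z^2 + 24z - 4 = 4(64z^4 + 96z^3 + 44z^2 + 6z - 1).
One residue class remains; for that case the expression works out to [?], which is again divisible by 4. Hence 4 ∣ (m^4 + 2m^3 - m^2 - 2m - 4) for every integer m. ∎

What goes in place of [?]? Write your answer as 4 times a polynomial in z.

4(64z^4 + 160z^3 + 140z^2 + 50z + 5)

Only m ≡ 2 (mod 4) is unaccounted for. Put m = 4z+2:
(4z+2)^4 + 2(4z+2)^3 - (4z+2)^2 - 2(4z+2) - 4 expands to 256z^4 + 640z^3 + 560z^2 + 200z + 20,
and factoring out 4 leaves 4(64z^4 + 160z^3 + 140z^2 + 50z + 5).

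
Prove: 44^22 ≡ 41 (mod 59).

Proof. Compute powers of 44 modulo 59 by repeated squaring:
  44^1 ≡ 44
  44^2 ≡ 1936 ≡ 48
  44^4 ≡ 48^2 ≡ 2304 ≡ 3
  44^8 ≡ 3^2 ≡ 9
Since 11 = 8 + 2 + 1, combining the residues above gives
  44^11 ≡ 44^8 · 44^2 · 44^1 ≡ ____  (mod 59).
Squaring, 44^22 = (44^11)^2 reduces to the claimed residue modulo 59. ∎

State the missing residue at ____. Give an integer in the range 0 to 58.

10

44^8 · 44^2 · 44^1 ≡ 9 · 48 · 44 = 19008.
19008 mod 59 = 10, so 44^11 ≡ 10 (mod 59).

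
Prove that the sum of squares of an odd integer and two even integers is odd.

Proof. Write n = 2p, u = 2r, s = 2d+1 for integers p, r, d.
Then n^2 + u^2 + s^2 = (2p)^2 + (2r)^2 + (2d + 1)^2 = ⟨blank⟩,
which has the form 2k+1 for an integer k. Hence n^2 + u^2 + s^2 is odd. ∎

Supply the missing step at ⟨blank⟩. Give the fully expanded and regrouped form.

2(2d^2 + 2d + 2p^2 + 2r^2) + 1

Expanding: (2p)^2 + (2r)^2 + (2d + 1)^2 = 4d^2 + 4d + 4p^2 + 4r^2 + 1.
Every term except the constant is even, so this is 2(2d^2 + 2d + 2p^2 + 2r^2) + 1,
and 2d^2 + 2d + 2p^2 + 2r^2 ∈ ℤ gives the required form.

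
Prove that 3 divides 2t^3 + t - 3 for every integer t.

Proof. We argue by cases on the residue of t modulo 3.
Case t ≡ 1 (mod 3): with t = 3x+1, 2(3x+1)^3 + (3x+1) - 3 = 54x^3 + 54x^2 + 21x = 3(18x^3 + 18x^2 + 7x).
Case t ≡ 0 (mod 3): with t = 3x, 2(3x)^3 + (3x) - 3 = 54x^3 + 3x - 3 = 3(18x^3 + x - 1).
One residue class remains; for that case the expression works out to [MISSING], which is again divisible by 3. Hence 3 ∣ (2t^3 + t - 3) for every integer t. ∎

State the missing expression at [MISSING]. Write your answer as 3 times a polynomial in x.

3(18x^3 + 36x^2 + 25x + 5)

The residues treated are {1, 0}, so the missing case is t ≡ 2 (mod 3); write t = 3x+2.
Then 2(3x+2)^3 + (3x+2) - 3 = 54x^3 + 108x^2 + 75x + 15 = 3(18x^3 + 36x^2 + 25x + 5).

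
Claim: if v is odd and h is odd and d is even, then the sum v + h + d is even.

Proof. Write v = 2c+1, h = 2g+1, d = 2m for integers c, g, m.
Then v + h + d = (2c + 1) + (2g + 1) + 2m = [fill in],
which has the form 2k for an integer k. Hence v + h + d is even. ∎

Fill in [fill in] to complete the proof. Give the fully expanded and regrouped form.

(2c + 1) + (2g + 1) + 2m = 2c + 2g + 2m + 2
= 2(c + g + m + 1).
Since c + g + m + 1 is an integer, the sum is of the form 2k for an integer k.

2(c + g + m + 1)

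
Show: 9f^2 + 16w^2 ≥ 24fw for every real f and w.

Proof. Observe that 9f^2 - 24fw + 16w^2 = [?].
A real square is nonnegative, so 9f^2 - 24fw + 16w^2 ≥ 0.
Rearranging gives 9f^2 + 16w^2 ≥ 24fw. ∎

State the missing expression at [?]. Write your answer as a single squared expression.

The leading and trailing coefficients are 3^2 and 4^2, and 24 = 2·3·4, so the trinomial is (3f - 4w)^2.
Hence 9f^2 - 24fw + 16w^2 ≥ 0.

(3f - 4w)^2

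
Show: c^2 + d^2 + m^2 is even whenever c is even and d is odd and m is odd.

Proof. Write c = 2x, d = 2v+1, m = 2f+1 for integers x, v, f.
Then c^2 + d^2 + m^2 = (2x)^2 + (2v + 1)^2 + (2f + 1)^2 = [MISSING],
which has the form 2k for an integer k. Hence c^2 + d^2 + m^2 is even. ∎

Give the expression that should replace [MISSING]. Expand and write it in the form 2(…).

(2x)^2 + (2v + 1)^2 + (2f + 1)^2 = 4f^2 + 4f + 4v^2 + 4v + 4x^2 + 2
= 2(2f^2 + 2f + 2v^2 + 2v + 2x^2 + 1).
Since 2f^2 + 2f + 2v^2 + 2v + 2x^2 + 1 is an integer, the sum of squares is of the form 2k for an integer k.

2(2f^2 + 2f + 2v^2 + 2v + 2x^2 + 1)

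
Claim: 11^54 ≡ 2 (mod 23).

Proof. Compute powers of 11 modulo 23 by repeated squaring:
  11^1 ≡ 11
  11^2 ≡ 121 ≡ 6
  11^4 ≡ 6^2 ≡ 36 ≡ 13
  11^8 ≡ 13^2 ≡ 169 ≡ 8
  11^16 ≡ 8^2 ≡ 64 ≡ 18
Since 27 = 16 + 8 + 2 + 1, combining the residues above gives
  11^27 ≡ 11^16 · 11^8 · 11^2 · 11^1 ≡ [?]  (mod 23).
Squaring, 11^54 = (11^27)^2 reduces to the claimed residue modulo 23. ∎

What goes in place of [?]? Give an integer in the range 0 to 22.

5

Multiply the listed residues: 18 · 8 · 6 · 11 = 144 → 864 → 9504.
Reducing modulo 23: 9504 = 413·23 + 5, so 11^27 ≡ 5.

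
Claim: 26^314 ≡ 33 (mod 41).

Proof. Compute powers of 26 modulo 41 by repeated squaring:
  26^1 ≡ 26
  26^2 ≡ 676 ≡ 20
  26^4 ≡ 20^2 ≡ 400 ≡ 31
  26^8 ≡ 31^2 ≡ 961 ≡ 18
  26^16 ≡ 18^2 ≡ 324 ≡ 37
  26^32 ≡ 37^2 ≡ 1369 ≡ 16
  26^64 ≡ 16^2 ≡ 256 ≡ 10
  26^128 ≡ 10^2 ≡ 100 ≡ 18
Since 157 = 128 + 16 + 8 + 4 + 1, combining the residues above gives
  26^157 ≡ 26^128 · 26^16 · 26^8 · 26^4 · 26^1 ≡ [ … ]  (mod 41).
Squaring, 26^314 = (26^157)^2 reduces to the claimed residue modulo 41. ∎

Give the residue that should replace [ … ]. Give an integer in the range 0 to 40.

26^128 · 26^16 · 26^8 · 26^4 · 26^1 ≡ 18 · 37 · 18 · 31 · 26 = 9662328.
9662328 mod 41 = 22, so 26^157 ≡ 22 (mod 41).

22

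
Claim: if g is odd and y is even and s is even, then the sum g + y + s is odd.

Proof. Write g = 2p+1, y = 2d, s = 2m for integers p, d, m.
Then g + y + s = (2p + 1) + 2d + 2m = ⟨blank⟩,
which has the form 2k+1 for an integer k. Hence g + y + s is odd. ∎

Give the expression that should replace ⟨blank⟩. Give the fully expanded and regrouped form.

(2p + 1) + 2d + 2m = 2d + 2m + 2p + 1
= 2(d + m + p) + 1.
Since d + m + p is an integer, the sum is of the form 2k+1 for an integer k.

2(d + m + p) + 1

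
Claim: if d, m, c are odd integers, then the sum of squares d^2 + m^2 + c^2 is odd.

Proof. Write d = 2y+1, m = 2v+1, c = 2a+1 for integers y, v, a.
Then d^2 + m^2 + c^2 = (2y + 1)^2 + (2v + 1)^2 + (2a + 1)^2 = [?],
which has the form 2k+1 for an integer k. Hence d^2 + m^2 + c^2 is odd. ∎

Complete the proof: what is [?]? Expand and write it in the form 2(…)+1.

Expanding: (2y + 1)^2 + (2v + 1)^2 + (2a + 1)^2 = 4a^2 + 4a + 4v^2 + 4v + 4y^2 + 4y + 3.
Every term except the constant is even, so this is 2(2a^2 + 2a + 2v^2 + 2v + 2y^2 + 2y + 1) + 1,
and 2a^2 + 2a + 2v^2 + 2v + 2y^2 + 2y + 1 ∈ ℤ gives the required form.

2(2a^2 + 2a + 2v^2 + 2v + 2y^2 + 2y + 1) + 1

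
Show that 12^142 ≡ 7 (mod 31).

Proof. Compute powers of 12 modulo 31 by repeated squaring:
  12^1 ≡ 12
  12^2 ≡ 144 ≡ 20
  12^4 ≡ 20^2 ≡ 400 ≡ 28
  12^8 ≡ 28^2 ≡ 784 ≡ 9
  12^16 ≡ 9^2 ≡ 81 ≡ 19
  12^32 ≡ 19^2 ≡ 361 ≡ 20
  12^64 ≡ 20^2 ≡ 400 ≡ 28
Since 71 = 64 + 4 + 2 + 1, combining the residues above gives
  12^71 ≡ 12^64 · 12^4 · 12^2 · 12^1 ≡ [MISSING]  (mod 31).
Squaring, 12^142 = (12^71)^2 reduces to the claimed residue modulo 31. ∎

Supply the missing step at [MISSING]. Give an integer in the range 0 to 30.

21

12^64 · 12^4 · 12^2 · 12^1 ≡ 28 · 28 · 20 · 12 = 188160.
188160 mod 31 = 21, so 12^71 ≡ 21 (mod 31).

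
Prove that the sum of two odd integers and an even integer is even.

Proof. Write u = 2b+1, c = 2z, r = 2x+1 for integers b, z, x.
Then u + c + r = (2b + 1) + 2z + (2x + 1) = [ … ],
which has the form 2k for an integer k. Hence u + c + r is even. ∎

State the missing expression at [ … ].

Expanding: (2b + 1) + 2z + (2x + 1) = 2b + 2x + 2z + 2.
Every term is even; pulling out the factor of 2 gives 2(b + x + z + 1).

2(b + x + z + 1)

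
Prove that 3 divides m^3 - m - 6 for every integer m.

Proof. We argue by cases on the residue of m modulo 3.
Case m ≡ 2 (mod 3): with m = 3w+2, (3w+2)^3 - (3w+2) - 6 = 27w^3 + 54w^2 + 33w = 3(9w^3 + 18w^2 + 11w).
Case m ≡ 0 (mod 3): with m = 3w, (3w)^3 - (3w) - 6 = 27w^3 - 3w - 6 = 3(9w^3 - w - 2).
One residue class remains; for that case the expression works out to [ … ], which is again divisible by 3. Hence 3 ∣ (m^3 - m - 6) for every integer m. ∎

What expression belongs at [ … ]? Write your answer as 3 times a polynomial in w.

Only m ≡ 1 (mod 3) is unaccounted for. Put m = 3w+1:
(3w+1)^3 - (3w+1) - 6 expands to 27w^3 + 27w^2 + 6w - 6,
and factoring out 3 leaves 3(9w^3 + 9w^2 + 2w - 2).

3(9w^3 + 9w^2 + 2w - 2)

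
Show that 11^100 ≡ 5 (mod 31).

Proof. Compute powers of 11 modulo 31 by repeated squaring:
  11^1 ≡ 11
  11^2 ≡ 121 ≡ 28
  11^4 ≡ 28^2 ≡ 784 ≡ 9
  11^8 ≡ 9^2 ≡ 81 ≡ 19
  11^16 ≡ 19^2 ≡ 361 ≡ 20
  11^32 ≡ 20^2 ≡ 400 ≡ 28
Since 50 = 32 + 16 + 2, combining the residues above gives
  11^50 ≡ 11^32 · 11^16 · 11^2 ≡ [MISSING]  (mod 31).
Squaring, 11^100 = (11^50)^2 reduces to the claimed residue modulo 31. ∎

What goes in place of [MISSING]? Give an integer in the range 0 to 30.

Multiply the listed residues: 28 · 20 · 28 = 560 → 15680.
Reducing modulo 31: 15680 = 505·31 + 25, so 11^50 ≡ 25.

25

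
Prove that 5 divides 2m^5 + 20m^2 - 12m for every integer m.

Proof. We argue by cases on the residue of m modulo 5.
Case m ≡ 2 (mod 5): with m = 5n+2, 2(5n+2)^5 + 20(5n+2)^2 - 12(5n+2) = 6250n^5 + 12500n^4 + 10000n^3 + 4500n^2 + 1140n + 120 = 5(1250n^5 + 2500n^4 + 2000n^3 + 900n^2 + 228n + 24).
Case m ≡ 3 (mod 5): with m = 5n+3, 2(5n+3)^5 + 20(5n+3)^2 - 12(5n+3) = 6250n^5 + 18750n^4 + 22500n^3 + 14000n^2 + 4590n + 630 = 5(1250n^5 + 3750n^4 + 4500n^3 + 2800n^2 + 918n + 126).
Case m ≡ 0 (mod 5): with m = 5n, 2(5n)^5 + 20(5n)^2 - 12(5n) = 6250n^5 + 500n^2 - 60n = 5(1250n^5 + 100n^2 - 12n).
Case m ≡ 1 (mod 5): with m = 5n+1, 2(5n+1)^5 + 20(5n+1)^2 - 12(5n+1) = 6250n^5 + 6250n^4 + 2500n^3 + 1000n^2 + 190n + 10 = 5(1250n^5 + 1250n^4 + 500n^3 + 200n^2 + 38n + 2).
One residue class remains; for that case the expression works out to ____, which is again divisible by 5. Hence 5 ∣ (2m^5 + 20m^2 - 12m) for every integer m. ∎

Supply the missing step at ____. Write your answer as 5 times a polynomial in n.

5(1250n^5 + 5000n^4 + 8000n^3 + 6500n^2 + 2708n + 464)

The residues treated are {2, 3, 0, 1}, so the missing case is m ≡ 4 (mod 5); write m = 5n+4.
Then 2(5n+4)^5 + 20(5n+4)^2 - 12(5n+4) = 6250n^5 + 25000n^4 + 40000n^3 + 32500n^2 + 13540n + 2320 = 5(1250n^5 + 5000n^4 + 8000n^3 + 6500n^2 + 2708n + 464).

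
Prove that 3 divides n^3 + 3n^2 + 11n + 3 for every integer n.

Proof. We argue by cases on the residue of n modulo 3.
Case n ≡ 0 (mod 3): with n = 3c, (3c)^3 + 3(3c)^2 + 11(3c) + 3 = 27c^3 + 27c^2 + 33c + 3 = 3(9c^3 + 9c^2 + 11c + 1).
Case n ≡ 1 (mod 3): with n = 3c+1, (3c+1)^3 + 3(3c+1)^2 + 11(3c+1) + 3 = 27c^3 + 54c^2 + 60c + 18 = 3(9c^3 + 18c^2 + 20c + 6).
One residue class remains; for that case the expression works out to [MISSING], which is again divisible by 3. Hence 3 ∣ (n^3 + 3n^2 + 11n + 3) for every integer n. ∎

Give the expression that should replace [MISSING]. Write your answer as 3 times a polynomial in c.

Only n ≡ 2 (mod 3) is unaccounted for. Put n = 3c+2:
(3c+2)^3 + 3(3c+2)^2 + 11(3c+2) + 3 expands to 27c^3 + 81c^2 + 105c + 45,
and factoring out 3 leaves 3(9c^3 + 27c^2 + 35c + 15).

3(9c^3 + 27c^2 + 35c + 15)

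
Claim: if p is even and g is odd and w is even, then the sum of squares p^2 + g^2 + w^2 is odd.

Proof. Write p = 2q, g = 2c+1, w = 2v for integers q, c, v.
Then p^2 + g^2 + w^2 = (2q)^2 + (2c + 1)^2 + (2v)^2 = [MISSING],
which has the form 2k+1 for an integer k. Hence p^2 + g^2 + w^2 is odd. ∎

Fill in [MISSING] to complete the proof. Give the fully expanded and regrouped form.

2(2c^2 + 2c + 2q^2 + 2v^2) + 1

Expanding: (2q)^2 + (2c + 1)^2 + (2v)^2 = 4c^2 + 4c + 4q^2 + 4v^2 + 1.
Every term except the constant is even, so this is 2(2c^2 + 2c + 2q^2 + 2v^2) + 1,
and 2c^2 + 2c + 2q^2 + 2v^2 ∈ ℤ gives the required form.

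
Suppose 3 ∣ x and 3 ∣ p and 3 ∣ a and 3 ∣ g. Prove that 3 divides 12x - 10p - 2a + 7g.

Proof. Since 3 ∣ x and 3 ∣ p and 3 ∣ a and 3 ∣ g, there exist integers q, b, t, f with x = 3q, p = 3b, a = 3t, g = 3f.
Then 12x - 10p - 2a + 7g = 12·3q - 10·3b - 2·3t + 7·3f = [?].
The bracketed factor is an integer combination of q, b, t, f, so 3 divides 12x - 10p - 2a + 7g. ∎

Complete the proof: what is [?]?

3(-10b + 7f + 12q - 2t)

Pull the common 3 out of every term: 12·3q - 10·3b - 2·3t + 7·3f = 3(-10b + 7f + 12q - 2t).
-10b + 7f + 12q - 2t is an integer, which exhibits the divisibility.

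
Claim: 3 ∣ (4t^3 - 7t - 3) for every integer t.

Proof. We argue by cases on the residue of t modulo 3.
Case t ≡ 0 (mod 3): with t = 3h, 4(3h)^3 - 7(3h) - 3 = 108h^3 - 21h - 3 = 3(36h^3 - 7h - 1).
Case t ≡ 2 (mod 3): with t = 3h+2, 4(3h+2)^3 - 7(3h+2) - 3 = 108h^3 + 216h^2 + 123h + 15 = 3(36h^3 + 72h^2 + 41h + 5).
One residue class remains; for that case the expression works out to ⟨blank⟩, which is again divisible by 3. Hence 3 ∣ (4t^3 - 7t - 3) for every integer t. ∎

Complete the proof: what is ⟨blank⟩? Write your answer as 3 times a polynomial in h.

3(36h^3 + 36h^2 + 5h - 2)

Only t ≡ 1 (mod 3) is unaccounted for. Put t = 3h+1:
4(3h+1)^3 - 7(3h+1) - 3 expands to 108h^3 + 108h^2 + 15h - 6,
and factoring out 3 leaves 3(36h^3 + 36h^2 + 5h - 2).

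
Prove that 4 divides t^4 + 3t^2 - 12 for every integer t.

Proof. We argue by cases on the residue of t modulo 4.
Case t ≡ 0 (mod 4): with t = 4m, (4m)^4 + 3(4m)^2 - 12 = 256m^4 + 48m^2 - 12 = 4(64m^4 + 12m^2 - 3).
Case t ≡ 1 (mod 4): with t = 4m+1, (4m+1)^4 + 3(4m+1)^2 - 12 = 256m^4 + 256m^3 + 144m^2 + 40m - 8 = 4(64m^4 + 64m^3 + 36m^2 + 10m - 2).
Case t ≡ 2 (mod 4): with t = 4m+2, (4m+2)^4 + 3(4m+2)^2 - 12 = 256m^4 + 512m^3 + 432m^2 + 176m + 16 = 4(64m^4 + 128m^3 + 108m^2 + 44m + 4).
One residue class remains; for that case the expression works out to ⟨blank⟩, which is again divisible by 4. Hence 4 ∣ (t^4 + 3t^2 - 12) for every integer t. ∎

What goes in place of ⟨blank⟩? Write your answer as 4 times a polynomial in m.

4(64m^4 + 192m^3 + 228m^2 + 126m + 24)

Only t ≡ 3 (mod 4) is unaccounted for. Put t = 4m+3:
(4m+3)^4 + 3(4m+3)^2 - 12 expands to 256m^4 + 768m^3 + 912m^2 + 504m + 96,
and factoring out 4 leaves 4(64m^4 + 192m^3 + 228m^2 + 126m + 24).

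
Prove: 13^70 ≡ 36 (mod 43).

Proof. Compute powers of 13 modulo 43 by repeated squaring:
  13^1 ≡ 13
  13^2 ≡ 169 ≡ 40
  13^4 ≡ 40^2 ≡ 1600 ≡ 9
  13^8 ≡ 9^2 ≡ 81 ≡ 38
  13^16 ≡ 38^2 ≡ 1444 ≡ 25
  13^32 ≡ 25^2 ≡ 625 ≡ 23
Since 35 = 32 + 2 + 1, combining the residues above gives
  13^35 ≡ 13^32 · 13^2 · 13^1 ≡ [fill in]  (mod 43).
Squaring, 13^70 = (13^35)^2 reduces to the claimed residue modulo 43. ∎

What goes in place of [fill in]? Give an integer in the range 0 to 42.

6

Multiply the listed residues: 23 · 40 · 13 = 920 → 11960.
Reducing modulo 43: 11960 = 278·43 + 6, so 13^35 ≡ 6.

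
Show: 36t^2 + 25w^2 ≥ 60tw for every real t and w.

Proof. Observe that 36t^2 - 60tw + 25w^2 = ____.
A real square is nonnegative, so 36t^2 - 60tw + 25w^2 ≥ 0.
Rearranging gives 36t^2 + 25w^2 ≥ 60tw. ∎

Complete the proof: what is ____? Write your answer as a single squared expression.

The leading and trailing coefficients are 6^2 and 5^2, and 60 = 2·6·5, so the trinomial is (6t - 5w)^2.
Hence 36t^2 - 60tw + 25w^2 ≥ 0.

(6t - 5w)^2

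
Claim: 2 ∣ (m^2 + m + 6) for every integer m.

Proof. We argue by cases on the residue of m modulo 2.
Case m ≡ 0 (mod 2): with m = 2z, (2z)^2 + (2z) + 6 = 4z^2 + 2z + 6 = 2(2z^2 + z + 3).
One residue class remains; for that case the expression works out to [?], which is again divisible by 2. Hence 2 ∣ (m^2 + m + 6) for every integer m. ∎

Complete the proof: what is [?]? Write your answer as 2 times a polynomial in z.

The residues treated are {0}, so the missing case is m ≡ 1 (mod 2); write m = 2z+1.
Then (2z+1)^2 + (2z+1) + 6 = 4z^2 + 6z + 8 = 2(2z^2 + 3z + 4).

2(2z^2 + 3z + 4)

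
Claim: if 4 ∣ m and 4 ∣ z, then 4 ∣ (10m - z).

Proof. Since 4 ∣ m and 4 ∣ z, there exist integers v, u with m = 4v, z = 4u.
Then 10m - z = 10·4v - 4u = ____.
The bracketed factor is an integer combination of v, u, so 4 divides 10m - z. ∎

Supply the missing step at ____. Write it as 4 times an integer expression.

Pull the common 4 out of every term: 10·4v - 4u = 4(-u + 10v).
-u + 10v is an integer, which exhibits the divisibility.

4(-u + 10v)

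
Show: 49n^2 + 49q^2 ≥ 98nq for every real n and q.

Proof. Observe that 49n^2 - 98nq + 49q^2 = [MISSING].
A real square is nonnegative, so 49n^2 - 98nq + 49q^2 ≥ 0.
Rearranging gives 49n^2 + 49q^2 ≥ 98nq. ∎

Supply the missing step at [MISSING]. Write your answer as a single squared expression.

49n^2 - 98nq + 49q^2 is a perfect-square trinomial: the outer terms are (7n)^2 and (7q)^2, and the cross term is -2·7n·7q.
So 49n^2 - 98nq + 49q^2 = (7n - 7q)^2 ≥ 0.

(7n - 7q)^2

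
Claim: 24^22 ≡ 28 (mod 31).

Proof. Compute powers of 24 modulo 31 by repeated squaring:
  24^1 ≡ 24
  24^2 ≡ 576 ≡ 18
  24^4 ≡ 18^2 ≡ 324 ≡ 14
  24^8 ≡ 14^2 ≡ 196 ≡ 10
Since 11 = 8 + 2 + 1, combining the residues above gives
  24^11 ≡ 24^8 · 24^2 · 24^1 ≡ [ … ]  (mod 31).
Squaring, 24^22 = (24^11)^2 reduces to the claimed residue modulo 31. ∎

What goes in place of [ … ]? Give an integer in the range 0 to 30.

11

24^8 · 24^2 · 24^1 ≡ 10 · 18 · 24 = 4320.
4320 mod 31 = 11, so 24^11 ≡ 11 (mod 31).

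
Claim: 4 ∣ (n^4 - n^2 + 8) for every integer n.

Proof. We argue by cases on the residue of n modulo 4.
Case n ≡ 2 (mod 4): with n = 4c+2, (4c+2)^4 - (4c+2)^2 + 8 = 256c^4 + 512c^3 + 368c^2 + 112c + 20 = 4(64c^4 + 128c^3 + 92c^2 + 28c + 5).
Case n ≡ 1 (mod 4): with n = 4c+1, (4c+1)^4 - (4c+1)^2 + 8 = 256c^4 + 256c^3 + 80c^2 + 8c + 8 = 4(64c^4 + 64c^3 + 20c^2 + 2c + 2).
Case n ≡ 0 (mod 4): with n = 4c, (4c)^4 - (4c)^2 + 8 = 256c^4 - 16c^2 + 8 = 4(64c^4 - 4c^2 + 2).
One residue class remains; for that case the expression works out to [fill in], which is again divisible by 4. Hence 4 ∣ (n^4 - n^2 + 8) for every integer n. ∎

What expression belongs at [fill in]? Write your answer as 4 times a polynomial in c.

The residues treated are {2, 1, 0}, so the missing case is n ≡ 3 (mod 4); write n = 4c+3.
Then (4c+3)^4 - (4c+3)^2 + 8 = 256c^4 + 768c^3 + 848c^2 + 408c + 80 = 4(64c^4 + 192c^3 + 212c^2 + 102c + 20).

4(64c^4 + 192c^3 + 212c^2 + 102c + 20)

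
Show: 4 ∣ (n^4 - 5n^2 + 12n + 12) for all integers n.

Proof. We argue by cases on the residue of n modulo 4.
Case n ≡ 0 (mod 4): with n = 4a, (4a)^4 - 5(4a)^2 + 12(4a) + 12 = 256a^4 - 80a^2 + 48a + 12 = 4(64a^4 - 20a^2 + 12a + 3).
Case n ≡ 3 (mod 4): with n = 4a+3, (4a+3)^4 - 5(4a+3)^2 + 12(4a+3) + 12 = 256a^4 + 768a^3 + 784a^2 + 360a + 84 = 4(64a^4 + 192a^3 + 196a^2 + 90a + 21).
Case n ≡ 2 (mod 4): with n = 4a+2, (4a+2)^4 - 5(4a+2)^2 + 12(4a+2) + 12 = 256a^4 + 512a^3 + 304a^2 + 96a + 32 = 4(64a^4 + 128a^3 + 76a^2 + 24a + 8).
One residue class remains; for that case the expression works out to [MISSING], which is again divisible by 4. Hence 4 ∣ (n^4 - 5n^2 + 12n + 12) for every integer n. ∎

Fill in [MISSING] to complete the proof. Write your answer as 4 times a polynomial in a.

4(64a^4 + 64a^3 + 4a^2 + 6a + 5)

Only n ≡ 1 (mod 4) is unaccounted for. Put n = 4a+1:
(4a+1)^4 - 5(4a+1)^2 + 12(4a+1) + 12 expands to 256a^4 + 256a^3 + 16a^2 + 24a + 20,
and factoring out 4 leaves 4(64a^4 + 64a^3 + 4a^2 + 6a + 5).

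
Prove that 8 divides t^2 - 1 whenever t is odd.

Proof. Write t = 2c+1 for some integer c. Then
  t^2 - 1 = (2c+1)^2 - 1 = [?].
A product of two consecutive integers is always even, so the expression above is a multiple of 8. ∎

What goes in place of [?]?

(2c+1)^2 - 1 = 4c^2 + 4c + 1 - 1 = 4c^2 + 4c = 4c(c+1).
Since c and c+1 are consecutive, c(c+1) is even, and 4·(even) is a multiple of 8.

4c(c + 1)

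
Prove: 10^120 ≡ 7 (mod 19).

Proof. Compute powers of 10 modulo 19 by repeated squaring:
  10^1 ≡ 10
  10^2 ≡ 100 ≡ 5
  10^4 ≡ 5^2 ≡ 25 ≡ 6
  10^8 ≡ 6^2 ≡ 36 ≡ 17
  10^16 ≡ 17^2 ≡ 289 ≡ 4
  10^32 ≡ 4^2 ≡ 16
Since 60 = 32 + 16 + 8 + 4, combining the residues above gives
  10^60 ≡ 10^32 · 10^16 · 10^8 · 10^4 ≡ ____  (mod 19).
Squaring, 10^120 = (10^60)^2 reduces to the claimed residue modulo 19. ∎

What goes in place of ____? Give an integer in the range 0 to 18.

11

Multiply the listed residues: 16 · 4 · 17 · 6 = 64 → 1088 → 6528.
Reducing modulo 19: 6528 = 343·19 + 11, so 10^60 ≡ 11.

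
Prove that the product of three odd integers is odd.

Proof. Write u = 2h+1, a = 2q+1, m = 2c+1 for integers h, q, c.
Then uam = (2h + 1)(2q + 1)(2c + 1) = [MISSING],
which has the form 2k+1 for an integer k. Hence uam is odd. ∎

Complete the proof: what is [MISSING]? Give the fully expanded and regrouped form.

(2h + 1)(2q + 1)(2c + 1) = 8chq + 4ch + 4cq + 2c + 4hq + 2h + 2q + 1
= 2(4chq + 2ch + 2cq + c + 2hq + h + q) + 1.
Since 4chq + 2ch + 2cq + c + 2hq + h + q is an integer, the product is of the form 2k+1 for an integer k.

2(4chq + 2ch + 2cq + c + 2hq + h + q) + 1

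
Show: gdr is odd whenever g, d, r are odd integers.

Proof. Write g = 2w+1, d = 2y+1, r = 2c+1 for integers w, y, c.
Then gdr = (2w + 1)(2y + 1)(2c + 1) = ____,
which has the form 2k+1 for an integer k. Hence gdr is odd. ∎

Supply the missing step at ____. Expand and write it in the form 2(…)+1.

2(4cwy + 2cw + 2cy + c + 2wy + w + y) + 1

(2w + 1)(2y + 1)(2c + 1) = 8cwy + 4cw + 4cy + 2c + 4wy + 2w + 2y + 1
= 2(4cwy + 2cw + 2cy + c + 2wy + w + y) + 1.
Since 4cwy + 2cw + 2cy + c + 2wy + w + y is an integer, the product is of the form 2k+1 for an integer k.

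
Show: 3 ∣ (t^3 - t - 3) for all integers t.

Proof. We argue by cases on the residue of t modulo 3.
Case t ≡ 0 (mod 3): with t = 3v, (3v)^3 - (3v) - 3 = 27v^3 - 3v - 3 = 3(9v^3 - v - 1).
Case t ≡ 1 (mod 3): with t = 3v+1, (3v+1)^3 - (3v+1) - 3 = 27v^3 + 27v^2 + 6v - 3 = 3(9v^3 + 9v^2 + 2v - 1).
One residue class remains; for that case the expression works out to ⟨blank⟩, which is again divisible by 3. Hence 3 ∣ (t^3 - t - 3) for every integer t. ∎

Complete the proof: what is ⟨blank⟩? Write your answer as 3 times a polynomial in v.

3(9v^3 + 18v^2 + 11v + 1)

Only t ≡ 2 (mod 3) is unaccounted for. Put t = 3v+2:
(3v+2)^3 - (3v+2) - 3 expands to 27v^3 + 54v^2 + 33v + 3,
and factoring out 3 leaves 3(9v^3 + 18v^2 + 11v + 1).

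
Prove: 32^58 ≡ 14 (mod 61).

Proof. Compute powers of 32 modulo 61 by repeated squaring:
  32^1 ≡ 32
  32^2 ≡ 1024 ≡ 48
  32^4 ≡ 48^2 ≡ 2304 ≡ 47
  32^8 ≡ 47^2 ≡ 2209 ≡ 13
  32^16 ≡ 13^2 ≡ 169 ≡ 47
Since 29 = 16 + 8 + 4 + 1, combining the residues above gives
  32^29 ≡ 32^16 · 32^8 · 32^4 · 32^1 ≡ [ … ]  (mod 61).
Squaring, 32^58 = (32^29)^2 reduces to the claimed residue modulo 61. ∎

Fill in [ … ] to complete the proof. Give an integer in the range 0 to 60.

32^16 · 32^8 · 32^4 · 32^1 ≡ 47 · 13 · 47 · 32 = 918944.
918944 mod 61 = 40, so 32^29 ≡ 40 (mod 61).

40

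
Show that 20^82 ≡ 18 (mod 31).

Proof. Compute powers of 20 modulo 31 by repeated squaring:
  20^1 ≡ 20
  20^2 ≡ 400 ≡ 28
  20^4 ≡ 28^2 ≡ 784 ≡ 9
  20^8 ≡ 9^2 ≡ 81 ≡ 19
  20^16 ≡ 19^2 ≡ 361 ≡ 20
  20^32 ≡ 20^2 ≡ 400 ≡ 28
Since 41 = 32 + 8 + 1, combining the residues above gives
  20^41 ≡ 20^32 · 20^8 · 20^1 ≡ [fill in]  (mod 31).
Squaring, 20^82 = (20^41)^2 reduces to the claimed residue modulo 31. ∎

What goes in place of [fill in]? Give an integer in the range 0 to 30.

20^32 · 20^8 · 20^1 ≡ 28 · 19 · 20 = 10640.
10640 mod 31 = 7, so 20^41 ≡ 7 (mod 31).

7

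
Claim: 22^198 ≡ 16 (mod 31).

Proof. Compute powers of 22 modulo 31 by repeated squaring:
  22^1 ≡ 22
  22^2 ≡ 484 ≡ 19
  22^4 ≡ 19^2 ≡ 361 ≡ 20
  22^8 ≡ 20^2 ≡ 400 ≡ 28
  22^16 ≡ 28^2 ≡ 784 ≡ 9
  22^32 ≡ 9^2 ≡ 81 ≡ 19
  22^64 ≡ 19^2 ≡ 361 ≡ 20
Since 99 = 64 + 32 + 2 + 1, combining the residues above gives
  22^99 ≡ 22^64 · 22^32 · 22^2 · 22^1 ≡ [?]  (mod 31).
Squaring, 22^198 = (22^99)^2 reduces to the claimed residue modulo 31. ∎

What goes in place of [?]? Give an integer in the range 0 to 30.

Multiply the listed residues: 20 · 19 · 19 · 22 = 380 → 7220 → 158840.
Reducing modulo 31: 158840 = 5123·31 + 27, so 22^99 ≡ 27.

27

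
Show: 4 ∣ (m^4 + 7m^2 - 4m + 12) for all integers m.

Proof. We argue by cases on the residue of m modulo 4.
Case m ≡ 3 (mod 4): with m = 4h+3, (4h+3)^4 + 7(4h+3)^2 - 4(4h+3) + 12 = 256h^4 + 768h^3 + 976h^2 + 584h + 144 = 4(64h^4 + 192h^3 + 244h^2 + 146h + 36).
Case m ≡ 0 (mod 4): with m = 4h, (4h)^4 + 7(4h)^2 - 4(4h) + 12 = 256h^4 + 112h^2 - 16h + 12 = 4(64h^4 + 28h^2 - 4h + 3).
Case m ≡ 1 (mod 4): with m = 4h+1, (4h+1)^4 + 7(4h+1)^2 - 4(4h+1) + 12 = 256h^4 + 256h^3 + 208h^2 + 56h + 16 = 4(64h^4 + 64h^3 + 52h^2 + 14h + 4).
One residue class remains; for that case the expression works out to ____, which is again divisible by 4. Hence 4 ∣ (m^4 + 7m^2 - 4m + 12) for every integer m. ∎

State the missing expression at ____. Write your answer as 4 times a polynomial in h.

4(64h^4 + 128h^3 + 124h^2 + 56h + 12)

The residues treated are {3, 0, 1}, so the missing case is m ≡ 2 (mod 4); write m = 4h+2.
Then (4h+2)^4 + 7(4h+2)^2 - 4(4h+2) + 12 = 256h^4 + 512h^3 + 496h^2 + 224h + 48 = 4(64h^4 + 128h^3 + 124h^2 + 56h + 12).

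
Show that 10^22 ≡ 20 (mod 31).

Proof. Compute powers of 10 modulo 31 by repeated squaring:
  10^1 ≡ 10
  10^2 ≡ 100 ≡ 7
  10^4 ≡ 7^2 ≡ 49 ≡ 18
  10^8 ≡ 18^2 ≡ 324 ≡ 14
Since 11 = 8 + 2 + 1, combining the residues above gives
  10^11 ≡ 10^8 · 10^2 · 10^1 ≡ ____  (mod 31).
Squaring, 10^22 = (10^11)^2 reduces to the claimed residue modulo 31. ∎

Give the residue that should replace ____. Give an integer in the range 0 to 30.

19

Multiply the listed residues: 14 · 7 · 10 = 98 → 980.
Reducing modulo 31: 980 = 31·31 + 19, so 10^11 ≡ 19.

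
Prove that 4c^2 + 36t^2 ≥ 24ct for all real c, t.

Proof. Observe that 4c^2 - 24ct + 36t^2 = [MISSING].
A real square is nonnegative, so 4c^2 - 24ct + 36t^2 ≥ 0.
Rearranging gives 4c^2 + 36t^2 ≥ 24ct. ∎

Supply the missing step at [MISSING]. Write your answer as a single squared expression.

(2c - 6t)^2

4c^2 - 24ct + 36t^2 is a perfect-square trinomial: the outer terms are (2c)^2 and (6t)^2, and the cross term is -2·2c·6t.
So 4c^2 - 24ct + 36t^2 = (2c - 6t)^2 ≥ 0.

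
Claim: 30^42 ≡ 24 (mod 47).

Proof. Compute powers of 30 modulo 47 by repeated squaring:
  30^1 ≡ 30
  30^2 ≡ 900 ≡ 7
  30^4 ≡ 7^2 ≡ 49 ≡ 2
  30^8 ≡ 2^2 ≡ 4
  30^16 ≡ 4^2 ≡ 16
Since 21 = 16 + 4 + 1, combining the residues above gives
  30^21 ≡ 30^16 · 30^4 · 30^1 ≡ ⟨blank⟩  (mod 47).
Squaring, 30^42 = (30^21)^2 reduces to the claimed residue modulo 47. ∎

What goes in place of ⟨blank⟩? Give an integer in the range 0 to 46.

Multiply the listed residues: 16 · 2 · 30 = 32 → 960.
Reducing modulo 47: 960 = 20·47 + 20, so 30^21 ≡ 20.

20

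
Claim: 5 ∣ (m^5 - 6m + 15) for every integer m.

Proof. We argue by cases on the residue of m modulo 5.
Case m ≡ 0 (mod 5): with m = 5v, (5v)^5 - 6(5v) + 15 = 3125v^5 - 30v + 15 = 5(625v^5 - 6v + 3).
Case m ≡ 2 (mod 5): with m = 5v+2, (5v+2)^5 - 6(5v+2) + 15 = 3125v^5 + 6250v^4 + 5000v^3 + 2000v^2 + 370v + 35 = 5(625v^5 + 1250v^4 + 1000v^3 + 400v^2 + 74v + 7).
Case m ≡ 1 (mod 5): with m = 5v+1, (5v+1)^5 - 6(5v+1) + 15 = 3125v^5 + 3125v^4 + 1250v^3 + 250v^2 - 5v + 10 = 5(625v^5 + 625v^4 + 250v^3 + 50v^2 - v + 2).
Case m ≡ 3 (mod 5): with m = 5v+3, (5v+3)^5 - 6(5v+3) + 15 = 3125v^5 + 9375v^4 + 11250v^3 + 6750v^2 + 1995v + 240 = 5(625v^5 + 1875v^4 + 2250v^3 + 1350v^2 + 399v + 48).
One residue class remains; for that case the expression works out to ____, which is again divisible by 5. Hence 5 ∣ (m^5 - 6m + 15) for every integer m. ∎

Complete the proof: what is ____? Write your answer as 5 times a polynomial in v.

Only m ≡ 4 (mod 5) is unaccounted for. Put m = 5v+4:
(5v+4)^5 - 6(5v+4) + 15 expands to 3125v^5 + 12500v^4 + 20000v^3 + 16000v^2 + 6370v + 1015,
and factoring out 5 leaves 5(625v^5 + 2500v^4 + 4000v^3 + 3200v^2 + 1274v + 203).

5(625v^5 + 2500v^4 + 4000v^3 + 3200v^2 + 1274v + 203)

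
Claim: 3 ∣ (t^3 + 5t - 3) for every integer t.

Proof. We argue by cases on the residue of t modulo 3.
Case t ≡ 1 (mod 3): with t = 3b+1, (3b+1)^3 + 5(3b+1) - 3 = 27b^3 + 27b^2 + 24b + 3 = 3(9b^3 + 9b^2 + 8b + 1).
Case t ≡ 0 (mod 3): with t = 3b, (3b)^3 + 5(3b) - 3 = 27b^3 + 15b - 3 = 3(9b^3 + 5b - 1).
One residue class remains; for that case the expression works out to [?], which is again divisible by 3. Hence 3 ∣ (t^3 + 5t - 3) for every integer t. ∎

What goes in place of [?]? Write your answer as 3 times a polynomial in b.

3(9b^3 + 18b^2 + 17b + 5)

Only t ≡ 2 (mod 3) is unaccounted for. Put t = 3b+2:
(3b+2)^3 + 5(3b+2) - 3 expands to 27b^3 + 54b^2 + 51b + 15,
and factoring out 3 leaves 3(9b^3 + 18b^2 + 17b + 5).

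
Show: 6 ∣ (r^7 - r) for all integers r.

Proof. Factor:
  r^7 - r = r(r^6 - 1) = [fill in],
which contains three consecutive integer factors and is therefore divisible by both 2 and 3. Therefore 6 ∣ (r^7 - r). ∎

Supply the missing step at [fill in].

r^6 - 1 = (r^2 - 1)(r^4 + r^2 + 1), and r^2 - 1 = (r-1)(r+1).
So r(r^6 - 1) = (r - 1)r(r + 1)(r^4 + r^2 + 1).

(r - 1)r(r + 1)(r^4 + r^2 + 1)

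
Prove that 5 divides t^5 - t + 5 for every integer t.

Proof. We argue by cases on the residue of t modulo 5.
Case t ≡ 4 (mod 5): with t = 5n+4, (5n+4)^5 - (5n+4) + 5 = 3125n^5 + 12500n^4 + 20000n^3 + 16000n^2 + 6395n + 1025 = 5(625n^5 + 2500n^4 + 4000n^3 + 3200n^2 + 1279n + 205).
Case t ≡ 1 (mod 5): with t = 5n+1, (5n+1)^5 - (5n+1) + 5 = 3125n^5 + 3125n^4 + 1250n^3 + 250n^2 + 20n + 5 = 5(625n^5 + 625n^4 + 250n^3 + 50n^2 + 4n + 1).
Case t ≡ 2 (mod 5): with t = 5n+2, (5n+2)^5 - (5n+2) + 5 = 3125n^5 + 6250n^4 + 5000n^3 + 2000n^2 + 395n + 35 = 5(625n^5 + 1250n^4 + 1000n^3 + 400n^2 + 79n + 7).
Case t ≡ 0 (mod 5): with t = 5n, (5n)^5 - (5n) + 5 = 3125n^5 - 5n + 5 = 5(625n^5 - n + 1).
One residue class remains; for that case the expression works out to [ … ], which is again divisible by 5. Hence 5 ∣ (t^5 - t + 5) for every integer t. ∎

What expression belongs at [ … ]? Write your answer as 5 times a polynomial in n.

Only t ≡ 3 (mod 5) is unaccounted for. Put t = 5n+3:
(5n+3)^5 - (5n+3) + 5 expands to 3125n^5 + 9375n^4 + 11250n^3 + 6750n^2 + 2020n + 245,
and factoring out 5 leaves 5(625n^5 + 1875n^4 + 2250n^3 + 1350n^2 + 404n + 49).

5(625n^5 + 1875n^4 + 2250n^3 + 1350n^2 + 404n + 49)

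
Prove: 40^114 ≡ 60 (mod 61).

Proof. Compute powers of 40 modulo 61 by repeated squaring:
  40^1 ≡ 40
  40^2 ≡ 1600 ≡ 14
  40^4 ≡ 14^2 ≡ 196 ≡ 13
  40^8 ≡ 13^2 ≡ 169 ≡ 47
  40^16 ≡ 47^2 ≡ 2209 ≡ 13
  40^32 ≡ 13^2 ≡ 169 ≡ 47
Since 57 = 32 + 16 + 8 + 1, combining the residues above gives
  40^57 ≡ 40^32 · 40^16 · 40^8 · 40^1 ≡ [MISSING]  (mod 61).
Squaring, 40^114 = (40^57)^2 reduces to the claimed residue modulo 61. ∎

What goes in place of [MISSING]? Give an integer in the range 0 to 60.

50

40^32 · 40^16 · 40^8 · 40^1 ≡ 47 · 13 · 47 · 40 = 1148680.
1148680 mod 61 = 50, so 40^57 ≡ 50 (mod 61).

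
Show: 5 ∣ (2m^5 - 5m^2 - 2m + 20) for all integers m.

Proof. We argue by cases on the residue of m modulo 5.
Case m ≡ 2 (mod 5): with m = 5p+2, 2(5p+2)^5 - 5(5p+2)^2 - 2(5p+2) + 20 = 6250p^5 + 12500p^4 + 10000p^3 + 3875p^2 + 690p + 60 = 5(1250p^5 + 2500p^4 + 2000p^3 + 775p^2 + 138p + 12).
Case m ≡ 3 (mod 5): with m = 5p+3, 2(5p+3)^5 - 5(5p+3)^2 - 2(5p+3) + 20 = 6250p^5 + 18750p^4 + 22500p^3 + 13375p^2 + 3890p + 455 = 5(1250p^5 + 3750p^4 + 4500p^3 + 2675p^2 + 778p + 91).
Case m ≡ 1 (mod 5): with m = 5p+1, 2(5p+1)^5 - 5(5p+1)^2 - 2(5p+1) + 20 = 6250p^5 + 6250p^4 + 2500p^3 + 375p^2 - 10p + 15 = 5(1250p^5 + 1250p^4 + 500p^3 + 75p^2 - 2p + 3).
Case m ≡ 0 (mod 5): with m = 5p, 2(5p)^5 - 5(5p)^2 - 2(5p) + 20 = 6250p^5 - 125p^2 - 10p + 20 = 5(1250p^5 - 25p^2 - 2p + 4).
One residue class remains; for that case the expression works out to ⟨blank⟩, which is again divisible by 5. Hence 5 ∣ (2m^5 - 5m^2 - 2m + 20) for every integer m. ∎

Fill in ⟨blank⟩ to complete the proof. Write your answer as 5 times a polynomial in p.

5(1250p^5 + 5000p^4 + 8000p^3 + 6375p^2 + 2518p + 396)

Only m ≡ 4 (mod 5) is unaccounted for. Put m = 5p+4:
2(5p+4)^5 - 5(5p+4)^2 - 2(5p+4) + 20 expands to 6250p^5 + 25000p^4 + 40000p^3 + 31875p^2 + 12590p + 1980,
and factoring out 5 leaves 5(1250p^5 + 5000p^4 + 8000p^3 + 6375p^2 + 2518p + 396).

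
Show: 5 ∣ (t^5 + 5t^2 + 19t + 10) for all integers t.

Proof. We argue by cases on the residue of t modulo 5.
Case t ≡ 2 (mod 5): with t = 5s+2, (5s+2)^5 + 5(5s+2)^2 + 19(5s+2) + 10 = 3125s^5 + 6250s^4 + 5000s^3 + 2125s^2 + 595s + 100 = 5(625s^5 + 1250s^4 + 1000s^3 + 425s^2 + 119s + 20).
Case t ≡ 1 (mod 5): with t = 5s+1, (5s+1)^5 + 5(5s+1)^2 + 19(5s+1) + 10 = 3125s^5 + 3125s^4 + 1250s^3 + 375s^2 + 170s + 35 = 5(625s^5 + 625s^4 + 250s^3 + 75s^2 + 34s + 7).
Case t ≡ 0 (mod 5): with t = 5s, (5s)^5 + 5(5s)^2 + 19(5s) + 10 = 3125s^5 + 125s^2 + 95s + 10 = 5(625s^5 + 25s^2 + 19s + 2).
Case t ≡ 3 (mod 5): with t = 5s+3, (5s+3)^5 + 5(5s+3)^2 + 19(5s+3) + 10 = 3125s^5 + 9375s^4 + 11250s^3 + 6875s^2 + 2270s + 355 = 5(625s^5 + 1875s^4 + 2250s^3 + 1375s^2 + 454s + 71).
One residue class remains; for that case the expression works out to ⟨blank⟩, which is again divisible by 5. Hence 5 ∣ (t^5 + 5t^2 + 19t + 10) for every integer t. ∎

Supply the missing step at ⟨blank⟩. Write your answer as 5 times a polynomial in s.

5(625s^5 + 2500s^4 + 4000s^3 + 3225s^2 + 1339s + 238)

Only t ≡ 4 (mod 5) is unaccounted for. Put t = 5s+4:
(5s+4)^5 + 5(5s+4)^2 + 19(5s+4) + 10 expands to 3125s^5 + 12500s^4 + 20000s^3 + 16125s^2 + 6695s + 1190,
and factoring out 5 leaves 5(625s^5 + 2500s^4 + 4000s^3 + 3225s^2 + 1339s + 238).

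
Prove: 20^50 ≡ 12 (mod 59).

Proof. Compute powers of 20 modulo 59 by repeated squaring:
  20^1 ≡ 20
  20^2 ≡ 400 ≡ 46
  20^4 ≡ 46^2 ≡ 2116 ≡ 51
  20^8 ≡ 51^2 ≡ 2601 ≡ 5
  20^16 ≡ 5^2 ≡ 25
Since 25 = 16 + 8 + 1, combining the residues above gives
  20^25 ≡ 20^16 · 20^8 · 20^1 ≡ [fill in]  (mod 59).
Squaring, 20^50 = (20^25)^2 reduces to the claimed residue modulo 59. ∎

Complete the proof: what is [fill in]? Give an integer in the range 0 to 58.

22

Multiply the listed residues: 25 · 5 · 20 = 125 → 2500.
Reducing modulo 59: 2500 = 42·59 + 22, so 20^25 ≡ 22.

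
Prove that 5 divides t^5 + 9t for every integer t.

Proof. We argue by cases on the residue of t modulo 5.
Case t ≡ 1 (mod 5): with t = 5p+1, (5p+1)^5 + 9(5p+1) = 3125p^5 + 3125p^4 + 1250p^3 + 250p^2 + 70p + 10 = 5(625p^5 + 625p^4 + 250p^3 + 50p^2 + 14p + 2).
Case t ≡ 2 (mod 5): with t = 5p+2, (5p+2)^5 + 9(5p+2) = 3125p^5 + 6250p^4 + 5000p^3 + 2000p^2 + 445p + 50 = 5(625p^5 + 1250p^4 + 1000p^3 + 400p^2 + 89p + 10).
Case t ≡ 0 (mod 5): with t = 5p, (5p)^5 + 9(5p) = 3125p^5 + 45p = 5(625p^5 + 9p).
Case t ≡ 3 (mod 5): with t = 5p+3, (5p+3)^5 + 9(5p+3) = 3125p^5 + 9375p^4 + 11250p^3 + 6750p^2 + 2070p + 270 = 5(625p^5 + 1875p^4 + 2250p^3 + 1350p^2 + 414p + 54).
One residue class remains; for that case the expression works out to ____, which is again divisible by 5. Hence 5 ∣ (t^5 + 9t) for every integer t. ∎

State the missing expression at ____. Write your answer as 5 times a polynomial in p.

Only t ≡ 4 (mod 5) is unaccounted for. Put t = 5p+4:
(5p+4)^5 + 9(5p+4) expands to 3125p^5 + 12500p^4 + 20000p^3 + 16000p^2 + 6445p + 1060,
and factoring out 5 leaves 5(625p^5 + 2500p^4 + 4000p^3 + 3200p^2 + 1289p + 212).

5(625p^5 + 2500p^4 + 4000p^3 + 3200p^2 + 1289p + 212)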